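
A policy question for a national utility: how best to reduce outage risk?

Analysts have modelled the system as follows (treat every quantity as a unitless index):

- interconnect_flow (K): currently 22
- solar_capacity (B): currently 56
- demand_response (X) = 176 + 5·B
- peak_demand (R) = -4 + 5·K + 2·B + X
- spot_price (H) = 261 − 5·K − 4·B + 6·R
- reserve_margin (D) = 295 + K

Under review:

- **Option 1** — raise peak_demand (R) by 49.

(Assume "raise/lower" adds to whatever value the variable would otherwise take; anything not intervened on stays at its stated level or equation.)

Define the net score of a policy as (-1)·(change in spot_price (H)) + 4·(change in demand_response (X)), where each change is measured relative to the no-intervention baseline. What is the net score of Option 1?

-294

Baseline:
  K = 22
  B = 56
  X = 176 + 5·56 = 456
  R = -4 + 5·22 + 2·56 + 456 = 674
  H = 261 − 5·22 − 4·56 + 6·674 = 3971
Option 1 (R + 49):
  K = 22
  B = 56
  X = 176 + 5·56 = 456
  R = -4 + 5·22 + 2·56 + 456 (+49 from intervention) = 723
  H = 261 − 5·22 − 4·56 + 6·723 = 4265
ΔH = 4265 − 3971 = 294; ΔX = 456 − 456 = 0
Score = (-1)·294 + 4·0 = -294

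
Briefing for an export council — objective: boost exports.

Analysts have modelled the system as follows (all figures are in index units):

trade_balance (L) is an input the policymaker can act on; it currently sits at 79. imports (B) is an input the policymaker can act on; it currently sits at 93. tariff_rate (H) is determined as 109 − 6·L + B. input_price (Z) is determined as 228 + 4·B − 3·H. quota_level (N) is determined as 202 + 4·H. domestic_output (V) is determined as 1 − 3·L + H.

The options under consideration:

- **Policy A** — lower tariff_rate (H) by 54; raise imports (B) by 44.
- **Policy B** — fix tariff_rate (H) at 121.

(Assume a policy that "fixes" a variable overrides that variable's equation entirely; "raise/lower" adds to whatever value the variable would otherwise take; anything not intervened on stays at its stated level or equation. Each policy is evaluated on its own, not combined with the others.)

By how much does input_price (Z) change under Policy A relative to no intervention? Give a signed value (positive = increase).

206

Baseline:
  L = 79
  B = 93
  H = 109 − 6·79 + 93 = -272
  Z = 228 + 4·93 − 3·(-272) = 1416
Policy A (H − 54, B + 44):
  L = 79
  B = 93 + 44 = 137
  H = 109 − 6·79 + 137 (−54 from intervention) = -282
  Z = 228 + 4·137 − 3·(-282) = 1622
Change in Z: 1622 − 1416 = 206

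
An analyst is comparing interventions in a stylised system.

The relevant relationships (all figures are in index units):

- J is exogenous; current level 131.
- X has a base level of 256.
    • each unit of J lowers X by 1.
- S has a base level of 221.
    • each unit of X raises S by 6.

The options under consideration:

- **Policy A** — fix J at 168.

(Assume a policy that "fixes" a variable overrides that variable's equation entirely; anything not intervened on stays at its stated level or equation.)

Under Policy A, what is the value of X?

88

Policy A (J := 168):
  J = 168
  X = 256 − 168 = 88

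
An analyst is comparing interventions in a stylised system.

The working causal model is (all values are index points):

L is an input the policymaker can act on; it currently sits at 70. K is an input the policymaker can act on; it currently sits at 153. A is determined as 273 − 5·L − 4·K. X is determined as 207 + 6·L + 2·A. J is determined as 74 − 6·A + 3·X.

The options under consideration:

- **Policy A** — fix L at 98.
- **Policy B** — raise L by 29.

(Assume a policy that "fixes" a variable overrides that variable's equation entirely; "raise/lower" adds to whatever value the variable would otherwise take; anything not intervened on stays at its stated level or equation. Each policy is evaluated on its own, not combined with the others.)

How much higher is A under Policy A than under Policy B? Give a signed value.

5

Policy A (L := 98):
  L = 98
  K = 153
  A = 273 − 5·98 − 4·153 = -829
Policy B (L + 29):
  L = 70 + 29 = 99
  K = 153
  A = 273 − 5·99 − 4·153 = -834
A: -829 − (-834) = 5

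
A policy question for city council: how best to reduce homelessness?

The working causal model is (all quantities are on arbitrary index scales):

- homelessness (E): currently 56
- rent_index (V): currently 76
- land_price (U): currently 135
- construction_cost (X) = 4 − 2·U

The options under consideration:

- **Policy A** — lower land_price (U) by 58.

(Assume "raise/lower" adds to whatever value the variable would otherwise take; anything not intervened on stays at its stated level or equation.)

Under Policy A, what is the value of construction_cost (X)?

Policy A (U − 58):
  U = 135 − 58 = 77
  X = 4 − 2·77 = -150

-150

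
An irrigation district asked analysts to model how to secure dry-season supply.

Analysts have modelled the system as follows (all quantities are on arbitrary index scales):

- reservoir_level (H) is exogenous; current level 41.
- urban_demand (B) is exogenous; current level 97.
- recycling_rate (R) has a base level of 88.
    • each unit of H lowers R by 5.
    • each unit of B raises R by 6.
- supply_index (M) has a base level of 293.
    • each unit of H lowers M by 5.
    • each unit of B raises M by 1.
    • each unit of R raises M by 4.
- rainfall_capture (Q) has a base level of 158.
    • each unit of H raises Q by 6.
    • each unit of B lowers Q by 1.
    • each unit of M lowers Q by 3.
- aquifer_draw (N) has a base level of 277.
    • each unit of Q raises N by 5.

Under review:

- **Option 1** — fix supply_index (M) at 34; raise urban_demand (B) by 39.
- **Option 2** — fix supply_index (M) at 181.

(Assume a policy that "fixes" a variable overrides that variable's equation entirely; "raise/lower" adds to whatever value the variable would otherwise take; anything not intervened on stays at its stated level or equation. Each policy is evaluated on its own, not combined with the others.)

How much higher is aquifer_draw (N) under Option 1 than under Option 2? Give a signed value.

2010

Option 1 (M := 34, B + 39):
  H = 41
  B = 97 + 39 = 136
  R = 88 − 5·41 + 6·136 = 699
  M = 34
  Q = 158 + 6·41 − 136 − 3·34 = 166
  N = 277 + 5·166 = 1107
Option 2 (M := 181):
  H = 41
  B = 97
  R = 88 − 5·41 + 6·97 = 465
  M = 181
  Q = 158 + 6·41 − 97 − 3·181 = -236
  N = 277 + 5·(-236) = -903
N: 1107 − (-903) = 2010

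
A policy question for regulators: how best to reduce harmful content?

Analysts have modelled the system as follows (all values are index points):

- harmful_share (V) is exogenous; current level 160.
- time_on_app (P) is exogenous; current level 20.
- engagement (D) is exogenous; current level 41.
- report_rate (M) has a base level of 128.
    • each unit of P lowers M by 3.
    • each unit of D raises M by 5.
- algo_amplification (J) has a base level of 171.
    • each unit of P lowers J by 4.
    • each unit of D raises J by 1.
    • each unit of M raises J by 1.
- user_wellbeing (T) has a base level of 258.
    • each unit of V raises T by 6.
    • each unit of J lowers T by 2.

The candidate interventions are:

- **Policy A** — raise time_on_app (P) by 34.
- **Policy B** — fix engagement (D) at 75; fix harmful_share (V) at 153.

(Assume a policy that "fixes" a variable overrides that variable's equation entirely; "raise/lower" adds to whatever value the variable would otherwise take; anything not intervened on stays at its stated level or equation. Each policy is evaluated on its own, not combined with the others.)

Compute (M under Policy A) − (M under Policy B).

Policy A (P + 34):
  P = 20 + 34 = 54
  D = 41
  M = 128 − 3·54 + 5·41 = 171
Policy B (D := 75, V := 153):
  P = 20
  D = 75
  M = 128 − 3·20 + 5·75 = 443
M: 171 − 443 = -272

-272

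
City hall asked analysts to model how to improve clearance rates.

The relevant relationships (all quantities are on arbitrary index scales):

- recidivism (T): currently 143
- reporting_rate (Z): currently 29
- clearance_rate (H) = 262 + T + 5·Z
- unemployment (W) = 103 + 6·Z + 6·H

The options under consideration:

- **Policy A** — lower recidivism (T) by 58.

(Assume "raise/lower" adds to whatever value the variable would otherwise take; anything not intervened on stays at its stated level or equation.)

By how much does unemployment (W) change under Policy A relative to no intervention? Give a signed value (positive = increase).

-348

Baseline:
  T = 143
  Z = 29
  H = 262 + 143 + 5·29 = 550
  W = 103 + 6·29 + 6·550 = 3577
Policy A (T − 58):
  T = 143 − 58 = 85
  Z = 29
  H = 262 + 85 + 5·29 = 492
  W = 103 + 6·29 + 6·492 = 3229
Change in W: 3229 − 3577 = -348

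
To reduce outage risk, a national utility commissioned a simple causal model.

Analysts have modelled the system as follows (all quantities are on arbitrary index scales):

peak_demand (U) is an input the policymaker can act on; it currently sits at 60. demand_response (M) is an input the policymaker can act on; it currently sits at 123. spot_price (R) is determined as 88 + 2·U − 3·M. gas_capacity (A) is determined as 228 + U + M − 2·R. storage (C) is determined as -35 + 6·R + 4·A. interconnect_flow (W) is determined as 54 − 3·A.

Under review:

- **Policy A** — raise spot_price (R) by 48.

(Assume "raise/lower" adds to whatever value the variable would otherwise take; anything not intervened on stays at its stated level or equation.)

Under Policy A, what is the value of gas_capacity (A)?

Policy A (R + 48):
  U = 60
  M = 123
  R = 88 + 2·60 − 3·123 (+48 from intervention) = -113
  A = 228 + 60 + 123 − 2·(-113) = 637

637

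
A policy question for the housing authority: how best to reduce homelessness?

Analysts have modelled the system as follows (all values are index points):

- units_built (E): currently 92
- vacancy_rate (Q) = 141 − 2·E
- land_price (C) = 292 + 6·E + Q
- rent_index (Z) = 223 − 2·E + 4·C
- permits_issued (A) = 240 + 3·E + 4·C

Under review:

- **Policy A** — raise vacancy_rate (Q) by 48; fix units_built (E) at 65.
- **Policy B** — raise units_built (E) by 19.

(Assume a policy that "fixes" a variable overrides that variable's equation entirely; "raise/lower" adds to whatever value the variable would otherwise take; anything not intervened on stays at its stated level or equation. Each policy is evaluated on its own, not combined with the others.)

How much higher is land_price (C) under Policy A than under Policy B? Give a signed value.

-136

Policy A (Q + 48, E := 65):
  E = 65
  Q = 141 − 2·65 (+48 from intervention) = 59
  C = 292 + 6·65 + 59 = 741
Policy B (E + 19):
  E = 92 + 19 = 111
  Q = 141 − 2·111 = -81
  C = 292 + 6·111 + (-81) = 877
C: 741 − 877 = -136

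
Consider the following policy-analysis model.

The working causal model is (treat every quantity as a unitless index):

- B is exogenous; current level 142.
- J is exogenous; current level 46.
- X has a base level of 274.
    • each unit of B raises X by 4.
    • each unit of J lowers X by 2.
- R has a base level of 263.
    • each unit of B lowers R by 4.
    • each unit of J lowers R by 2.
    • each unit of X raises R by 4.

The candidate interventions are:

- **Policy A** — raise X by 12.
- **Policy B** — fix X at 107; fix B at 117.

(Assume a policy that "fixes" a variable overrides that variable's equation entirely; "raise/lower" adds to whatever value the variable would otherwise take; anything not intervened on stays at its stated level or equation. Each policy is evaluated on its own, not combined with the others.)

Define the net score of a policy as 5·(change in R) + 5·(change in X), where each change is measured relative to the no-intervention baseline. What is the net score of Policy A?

Baseline:
  B = 142
  J = 46
  X = 274 + 4·142 − 2·46 = 750
  R = 263 − 4·142 − 2·46 + 4·750 = 2603
Policy A (X + 12):
  B = 142
  J = 46
  X = 274 + 4·142 − 2·46 (+12 from intervention) = 762
  R = 263 − 4·142 − 2·46 + 4·762 = 2651
ΔR = 2651 − 2603 = 48; ΔX = 762 − 750 = 12
Score = 5·48 + 5·12 = 300

300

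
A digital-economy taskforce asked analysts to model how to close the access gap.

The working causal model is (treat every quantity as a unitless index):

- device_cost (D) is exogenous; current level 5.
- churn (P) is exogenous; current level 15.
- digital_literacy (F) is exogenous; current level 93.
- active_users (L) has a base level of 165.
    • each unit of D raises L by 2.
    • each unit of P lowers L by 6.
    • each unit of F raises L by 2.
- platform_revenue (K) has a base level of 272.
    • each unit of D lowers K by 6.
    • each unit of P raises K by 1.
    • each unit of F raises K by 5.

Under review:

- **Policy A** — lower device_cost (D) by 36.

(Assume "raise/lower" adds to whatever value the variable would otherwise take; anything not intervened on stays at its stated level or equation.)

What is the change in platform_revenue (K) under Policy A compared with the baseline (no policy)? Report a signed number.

216

Baseline:
  D = 5
  P = 15
  F = 93
  K = 272 − 6·5 + 15 + 5·93 = 722
Policy A (D − 36):
  D = 5 − 36 = -31
  P = 15
  F = 93
  K = 272 − 6·(-31) + 15 + 5·93 = 938
Change in K: 938 − 722 = 216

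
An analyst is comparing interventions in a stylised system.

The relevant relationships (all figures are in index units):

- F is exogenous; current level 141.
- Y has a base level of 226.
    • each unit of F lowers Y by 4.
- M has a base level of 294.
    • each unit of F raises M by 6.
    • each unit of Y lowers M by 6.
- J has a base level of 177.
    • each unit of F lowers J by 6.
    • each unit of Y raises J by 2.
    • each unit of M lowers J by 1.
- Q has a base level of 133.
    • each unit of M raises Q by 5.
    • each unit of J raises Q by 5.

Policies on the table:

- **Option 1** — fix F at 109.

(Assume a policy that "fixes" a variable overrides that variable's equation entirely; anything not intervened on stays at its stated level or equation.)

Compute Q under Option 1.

-4352

Option 1 (F := 109):
  F = 109
  Y = 226 − 4·109 = -210
  M = 294 + 6·109 − 6·(-210) = 2208
  J = 177 − 6·109 + 2·(-210) − 2208 = -3105
  Q = 133 + 5·2208 + 5·(-3105) = -4352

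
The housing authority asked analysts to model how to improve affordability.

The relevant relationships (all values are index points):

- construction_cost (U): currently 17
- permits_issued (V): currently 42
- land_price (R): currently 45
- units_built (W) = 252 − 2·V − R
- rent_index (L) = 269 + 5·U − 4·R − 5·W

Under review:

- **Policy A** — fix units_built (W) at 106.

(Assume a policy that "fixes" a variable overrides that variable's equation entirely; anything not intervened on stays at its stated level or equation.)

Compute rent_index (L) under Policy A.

Policy A (W := 106):
  U = 17
  V = 42
  R = 45
  W = 106
  L = 269 + 5·17 − 4·45 − 5·106 = -356

-356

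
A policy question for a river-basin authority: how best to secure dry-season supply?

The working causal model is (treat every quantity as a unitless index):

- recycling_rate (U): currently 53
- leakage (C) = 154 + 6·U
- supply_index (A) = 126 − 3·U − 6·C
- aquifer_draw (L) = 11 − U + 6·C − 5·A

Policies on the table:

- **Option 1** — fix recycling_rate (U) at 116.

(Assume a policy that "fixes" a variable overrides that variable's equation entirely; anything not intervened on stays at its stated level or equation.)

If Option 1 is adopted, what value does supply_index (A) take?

-5322

Option 1 (U := 116):
  U = 116
  C = 154 + 6·116 = 850
  A = 126 − 3·116 − 6·850 = -5322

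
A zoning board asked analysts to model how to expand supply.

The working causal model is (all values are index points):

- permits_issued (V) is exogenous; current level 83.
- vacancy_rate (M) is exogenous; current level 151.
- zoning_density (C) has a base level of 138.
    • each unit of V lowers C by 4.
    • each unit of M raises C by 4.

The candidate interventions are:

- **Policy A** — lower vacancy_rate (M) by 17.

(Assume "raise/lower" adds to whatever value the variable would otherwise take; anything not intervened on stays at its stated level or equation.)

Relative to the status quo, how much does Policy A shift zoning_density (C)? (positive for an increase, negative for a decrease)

-68

Baseline:
  V = 83
  M = 151
  C = 138 − 4·83 + 4·151 = 410
Policy A (M − 17):
  V = 83
  M = 151 − 17 = 134
  C = 138 − 4·83 + 4·134 = 342
Change in C: 342 − 410 = -68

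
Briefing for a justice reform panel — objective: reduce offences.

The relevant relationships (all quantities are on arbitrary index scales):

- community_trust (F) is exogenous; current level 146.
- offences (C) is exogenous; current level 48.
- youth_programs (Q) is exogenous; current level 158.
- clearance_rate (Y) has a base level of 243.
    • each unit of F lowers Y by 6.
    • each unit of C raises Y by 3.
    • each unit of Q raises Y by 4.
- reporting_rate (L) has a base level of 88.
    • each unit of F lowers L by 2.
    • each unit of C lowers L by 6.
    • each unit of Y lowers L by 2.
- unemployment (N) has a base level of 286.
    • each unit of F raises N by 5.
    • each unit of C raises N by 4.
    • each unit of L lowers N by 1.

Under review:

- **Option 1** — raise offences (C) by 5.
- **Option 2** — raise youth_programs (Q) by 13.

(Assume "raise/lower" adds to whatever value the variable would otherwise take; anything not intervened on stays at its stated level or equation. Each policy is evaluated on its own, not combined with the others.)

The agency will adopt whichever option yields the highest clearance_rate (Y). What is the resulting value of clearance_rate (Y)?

195

Option 1 (C + 5):
  F = 146
  C = 48 + 5 = 53
  Q = 158
  Y = 243 − 6·146 + 3·53 + 4·158 = 158
Option 2 (Q + 13):
  F = 146
  C = 48
  Q = 158 + 13 = 171
  Y = 243 − 6·146 + 3·48 + 4·171 = 195
Comparing — Option 1: Y=158, Option 2: Y=195. Highest is 195 (Option 2).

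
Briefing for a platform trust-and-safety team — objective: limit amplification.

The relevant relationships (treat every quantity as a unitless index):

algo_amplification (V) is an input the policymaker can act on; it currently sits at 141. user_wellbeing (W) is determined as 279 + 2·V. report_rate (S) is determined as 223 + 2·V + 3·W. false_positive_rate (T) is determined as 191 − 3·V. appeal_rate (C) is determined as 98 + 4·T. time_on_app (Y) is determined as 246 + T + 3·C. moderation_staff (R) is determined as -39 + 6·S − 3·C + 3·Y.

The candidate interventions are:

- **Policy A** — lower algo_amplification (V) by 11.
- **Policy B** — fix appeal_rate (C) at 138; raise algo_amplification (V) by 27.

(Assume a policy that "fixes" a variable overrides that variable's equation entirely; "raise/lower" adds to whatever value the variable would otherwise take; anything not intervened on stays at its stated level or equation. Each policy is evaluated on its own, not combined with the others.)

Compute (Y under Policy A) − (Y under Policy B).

Policy A (V − 11):
  V = 141 − 11 = 130
  T = 191 − 3·130 = -199
  C = 98 + 4·(-199) = -698
  Y = 246 + (-199) + 3·(-698) = -2047
Policy B (C := 138, V + 27):
  V = 141 + 27 = 168
  T = 191 − 3·168 = -313
  C = 138
  Y = 246 + (-313) + 3·138 = 347
Y: -2047 − 347 = -2394

-2394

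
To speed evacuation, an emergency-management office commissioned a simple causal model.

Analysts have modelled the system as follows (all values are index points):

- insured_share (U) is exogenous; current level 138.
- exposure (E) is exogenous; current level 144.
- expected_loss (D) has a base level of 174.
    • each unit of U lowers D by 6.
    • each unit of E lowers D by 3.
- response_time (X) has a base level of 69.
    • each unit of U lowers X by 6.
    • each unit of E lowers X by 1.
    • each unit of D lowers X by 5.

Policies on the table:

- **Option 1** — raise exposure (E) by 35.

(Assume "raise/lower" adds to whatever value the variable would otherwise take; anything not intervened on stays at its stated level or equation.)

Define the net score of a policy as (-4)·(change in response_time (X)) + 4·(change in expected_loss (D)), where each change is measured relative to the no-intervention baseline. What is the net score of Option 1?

Baseline:
  U = 138
  E = 144
  D = 174 − 6·138 − 3·144 = -1086
  X = 69 − 6·138 − 144 − 5·(-1086) = 4527
Option 1 (E + 35):
  U = 138
  E = 144 + 35 = 179
  D = 174 − 6·138 − 3·179 = -1191
  X = 69 − 6·138 − 179 − 5·(-1191) = 5017
ΔX = 5017 − 4527 = 490; ΔD = -1191 − (-1086) = -105
Score = (-4)·490 + 4·(-105) = -2380

-2380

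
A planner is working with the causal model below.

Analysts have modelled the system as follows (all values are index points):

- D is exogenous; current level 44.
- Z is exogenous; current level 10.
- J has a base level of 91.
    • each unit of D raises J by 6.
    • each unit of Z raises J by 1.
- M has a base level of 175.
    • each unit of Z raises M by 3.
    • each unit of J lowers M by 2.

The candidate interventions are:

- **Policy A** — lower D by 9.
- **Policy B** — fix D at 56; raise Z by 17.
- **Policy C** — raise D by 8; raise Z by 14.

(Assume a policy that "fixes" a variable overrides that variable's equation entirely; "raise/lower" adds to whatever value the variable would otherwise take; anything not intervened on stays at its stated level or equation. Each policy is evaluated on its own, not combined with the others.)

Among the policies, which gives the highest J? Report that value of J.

Policy A (D − 9):
  D = 44 − 9 = 35
  Z = 10
  J = 91 + 6·35 + 10 = 311
Policy B (D := 56, Z + 17):
  D = 56
  Z = 10 + 17 = 27
  J = 91 + 6·56 + 27 = 454
Policy C (D + 8, Z + 14):
  D = 44 + 8 = 52
  Z = 10 + 14 = 24
  J = 91 + 6·52 + 24 = 427
Comparing — Policy A: J=311, Policy B: J=454, Policy C: J=427. Highest is 454 (Policy B).

454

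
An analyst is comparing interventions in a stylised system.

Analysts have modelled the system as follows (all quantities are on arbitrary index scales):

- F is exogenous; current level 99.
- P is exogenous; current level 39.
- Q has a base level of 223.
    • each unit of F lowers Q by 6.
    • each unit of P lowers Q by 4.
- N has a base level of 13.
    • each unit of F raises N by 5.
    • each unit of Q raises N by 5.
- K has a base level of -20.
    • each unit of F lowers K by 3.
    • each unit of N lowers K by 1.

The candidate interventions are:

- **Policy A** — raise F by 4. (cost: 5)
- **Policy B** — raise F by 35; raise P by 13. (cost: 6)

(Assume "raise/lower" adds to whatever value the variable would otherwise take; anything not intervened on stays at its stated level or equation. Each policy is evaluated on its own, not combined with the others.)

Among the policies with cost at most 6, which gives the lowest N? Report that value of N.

-3262

Policy A (F + 4):
  F = 99 + 4 = 103
  P = 39
  Q = 223 − 6·103 − 4·39 = -551
  N = 13 + 5·103 + 5·(-551) = -2227
Policy B (F + 35, P + 13):
  F = 99 + 35 = 134
  P = 39 + 13 = 52
  Q = 223 − 6·134 − 4·52 = -789
  N = 13 + 5·134 + 5·(-789) = -3262
Comparing — Policy A: N=-2227, Policy B: N=-3262. Lowest is -3262 (Policy B).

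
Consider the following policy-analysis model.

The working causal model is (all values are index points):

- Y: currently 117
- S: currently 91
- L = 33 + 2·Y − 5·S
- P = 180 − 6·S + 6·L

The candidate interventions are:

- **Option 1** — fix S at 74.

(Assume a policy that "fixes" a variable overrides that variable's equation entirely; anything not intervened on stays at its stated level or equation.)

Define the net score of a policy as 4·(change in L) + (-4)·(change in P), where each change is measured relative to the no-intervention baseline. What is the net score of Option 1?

Baseline:
  Y = 117
  S = 91
  L = 33 + 2·117 − 5·91 = -188
  P = 180 − 6·91 + 6·(-188) = -1494
Option 1 (S := 74):
  Y = 117
  S = 74
  L = 33 + 2·117 − 5·74 = -103
  P = 180 − 6·74 + 6·(-103) = -882
ΔL = -103 − (-188) = 85; ΔP = -882 − (-1494) = 612
Score = 4·85 + (-4)·612 = -2108

-2108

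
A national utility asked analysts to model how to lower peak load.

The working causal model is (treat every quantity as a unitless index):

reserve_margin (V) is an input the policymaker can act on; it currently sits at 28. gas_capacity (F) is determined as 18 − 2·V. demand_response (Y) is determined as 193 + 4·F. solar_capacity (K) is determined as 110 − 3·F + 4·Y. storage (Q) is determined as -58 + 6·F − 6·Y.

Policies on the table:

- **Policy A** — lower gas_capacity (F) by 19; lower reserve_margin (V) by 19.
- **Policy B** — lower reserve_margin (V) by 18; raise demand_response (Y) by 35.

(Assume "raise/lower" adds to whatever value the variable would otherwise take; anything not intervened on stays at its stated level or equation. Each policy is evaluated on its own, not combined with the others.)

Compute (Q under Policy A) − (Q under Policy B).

516

Policy A (F − 19, V − 19):
  V = 28 − 19 = 9
  F = 18 − 2·9 (−19 from intervention) = -19
  Y = 193 + 4·(-19) = 117
  Q = -58 + 6·(-19) − 6·117 = -874
Policy B (V − 18, Y + 35):
  V = 28 − 18 = 10
  F = 18 − 2·10 = -2
  Y = 193 + 4·(-2) (+35 from intervention) = 220
  Q = -58 + 6·(-2) − 6·220 = -1390
Q: -874 − (-1390) = 516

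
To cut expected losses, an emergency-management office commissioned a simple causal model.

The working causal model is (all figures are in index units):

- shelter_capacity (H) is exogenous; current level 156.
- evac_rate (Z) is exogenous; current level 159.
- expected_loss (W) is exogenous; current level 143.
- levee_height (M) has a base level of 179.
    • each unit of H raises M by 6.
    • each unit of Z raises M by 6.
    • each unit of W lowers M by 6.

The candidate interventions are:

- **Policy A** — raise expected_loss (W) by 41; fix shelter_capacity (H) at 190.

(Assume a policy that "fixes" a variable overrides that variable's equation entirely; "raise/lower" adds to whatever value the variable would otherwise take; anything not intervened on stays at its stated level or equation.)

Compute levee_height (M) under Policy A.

Policy A (W + 41, H := 190):
  H = 190
  Z = 159
  W = 143 + 41 = 184
  M = 179 + 6·190 + 6·159 − 6·184 = 1169

1169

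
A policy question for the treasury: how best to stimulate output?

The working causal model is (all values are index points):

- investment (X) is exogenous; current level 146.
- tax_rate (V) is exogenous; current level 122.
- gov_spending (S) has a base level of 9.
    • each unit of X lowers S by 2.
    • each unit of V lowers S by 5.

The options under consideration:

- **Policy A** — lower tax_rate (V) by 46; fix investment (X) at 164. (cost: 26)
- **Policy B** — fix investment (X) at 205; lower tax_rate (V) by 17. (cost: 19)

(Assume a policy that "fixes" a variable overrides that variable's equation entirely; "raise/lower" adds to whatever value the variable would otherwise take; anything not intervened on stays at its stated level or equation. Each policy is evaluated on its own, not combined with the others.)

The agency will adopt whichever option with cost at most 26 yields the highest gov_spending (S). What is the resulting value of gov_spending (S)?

-699

Policy A (V − 46, X := 164):
  X = 164
  V = 122 − 46 = 76
  S = 9 − 2·164 − 5·76 = -699
Policy B (X := 205, V − 17):
  X = 205
  V = 122 − 17 = 105
  S = 9 − 2·205 − 5·105 = -926
Comparing — Policy A: S=-699, Policy B: S=-926. Highest is -699 (Policy A).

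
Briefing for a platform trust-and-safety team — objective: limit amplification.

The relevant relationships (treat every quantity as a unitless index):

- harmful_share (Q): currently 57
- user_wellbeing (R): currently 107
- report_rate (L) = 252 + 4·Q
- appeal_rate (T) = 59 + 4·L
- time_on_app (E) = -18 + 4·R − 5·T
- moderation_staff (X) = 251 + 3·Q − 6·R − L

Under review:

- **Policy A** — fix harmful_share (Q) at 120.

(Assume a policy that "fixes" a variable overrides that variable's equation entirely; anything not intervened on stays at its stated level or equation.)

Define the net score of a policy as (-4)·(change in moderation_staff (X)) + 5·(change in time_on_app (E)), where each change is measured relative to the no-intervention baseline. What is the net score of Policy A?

-24948

Baseline:
  Q = 57
  R = 107
  L = 252 + 4·57 = 480
  T = 59 + 4·480 = 1979
  E = -18 + 4·107 − 5·1979 = -9485
  X = 251 + 3·57 − 6·107 − 480 = -700
Policy A (Q := 120):
  Q = 120
  R = 107
  L = 252 + 4·120 = 732
  T = 59 + 4·732 = 2987
  E = -18 + 4·107 − 5·2987 = -14525
  X = 251 + 3·120 − 6·107 − 732 = -763
ΔX = -763 − (-700) = -63; ΔE = -14525 − (-9485) = -5040
Score = (-4)·(-63) + 5·(-5040) = -24948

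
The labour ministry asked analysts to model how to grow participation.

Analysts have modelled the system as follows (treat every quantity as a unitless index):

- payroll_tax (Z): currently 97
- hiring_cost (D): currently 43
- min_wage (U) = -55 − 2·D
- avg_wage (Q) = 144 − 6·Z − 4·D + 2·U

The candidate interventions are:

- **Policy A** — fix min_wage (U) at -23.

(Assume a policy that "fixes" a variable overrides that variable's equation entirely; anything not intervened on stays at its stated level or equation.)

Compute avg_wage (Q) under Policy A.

Policy A (U := -23):
  Z = 97
  D = 43
  U = -23
  Q = 144 − 6·97 − 4·43 + 2·(-23) = -656

-656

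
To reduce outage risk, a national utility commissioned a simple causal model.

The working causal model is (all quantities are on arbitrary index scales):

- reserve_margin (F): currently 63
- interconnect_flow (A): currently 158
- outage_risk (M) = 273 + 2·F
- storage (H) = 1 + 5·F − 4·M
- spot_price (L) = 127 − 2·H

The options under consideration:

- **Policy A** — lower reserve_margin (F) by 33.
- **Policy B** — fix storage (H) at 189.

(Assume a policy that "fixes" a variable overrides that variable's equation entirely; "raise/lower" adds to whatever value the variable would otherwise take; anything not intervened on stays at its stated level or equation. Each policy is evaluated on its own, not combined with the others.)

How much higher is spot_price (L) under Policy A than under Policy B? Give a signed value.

Policy A (F − 33):
  F = 63 − 33 = 30
  M = 273 + 2·30 = 333
  H = 1 + 5·30 − 4·333 = -1181
  L = 127 − 2·(-1181) = 2489
Policy B (H := 189):
  F = 63
  M = 273 + 2·63 = 399
  H = 189
  L = 127 − 2·189 = -251
L: 2489 − (-251) = 2740

2740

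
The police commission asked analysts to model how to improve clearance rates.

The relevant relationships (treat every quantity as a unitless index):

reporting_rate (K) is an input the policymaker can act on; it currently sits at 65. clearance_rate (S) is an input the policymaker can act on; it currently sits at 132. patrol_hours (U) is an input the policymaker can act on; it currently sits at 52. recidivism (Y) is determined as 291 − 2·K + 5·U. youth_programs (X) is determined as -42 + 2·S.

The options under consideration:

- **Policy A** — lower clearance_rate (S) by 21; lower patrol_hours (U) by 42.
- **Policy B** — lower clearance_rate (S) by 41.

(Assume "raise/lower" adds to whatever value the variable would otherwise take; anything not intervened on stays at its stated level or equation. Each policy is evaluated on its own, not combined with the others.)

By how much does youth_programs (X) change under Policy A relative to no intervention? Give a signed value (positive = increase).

-42

Baseline:
  S = 132
  X = -42 + 2·132 = 222
Policy A (S − 21, U − 42):
  S = 132 − 21 = 111
  X = -42 + 2·111 = 180
Change in X: 180 − 222 = -42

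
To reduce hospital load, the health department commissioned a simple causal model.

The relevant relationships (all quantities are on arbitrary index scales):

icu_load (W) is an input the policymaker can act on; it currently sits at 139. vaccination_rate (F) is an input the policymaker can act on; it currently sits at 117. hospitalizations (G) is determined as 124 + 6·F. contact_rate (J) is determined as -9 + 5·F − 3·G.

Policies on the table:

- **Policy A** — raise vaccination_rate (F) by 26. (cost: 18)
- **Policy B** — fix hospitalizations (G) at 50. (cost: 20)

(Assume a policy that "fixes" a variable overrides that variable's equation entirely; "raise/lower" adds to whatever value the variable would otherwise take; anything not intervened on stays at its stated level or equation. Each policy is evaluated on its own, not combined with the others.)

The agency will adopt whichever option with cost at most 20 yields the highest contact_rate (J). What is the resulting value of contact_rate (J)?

426

Policy A (F + 26):
  F = 117 + 26 = 143
  G = 124 + 6·143 = 982
  J = -9 + 5·143 − 3·982 = -2240
Policy B (G := 50):
  F = 117
  G = 50
  J = -9 + 5·117 − 3·50 = 426
Comparing — Policy A: J=-2240, Policy B: J=426. Highest is 426 (Policy B).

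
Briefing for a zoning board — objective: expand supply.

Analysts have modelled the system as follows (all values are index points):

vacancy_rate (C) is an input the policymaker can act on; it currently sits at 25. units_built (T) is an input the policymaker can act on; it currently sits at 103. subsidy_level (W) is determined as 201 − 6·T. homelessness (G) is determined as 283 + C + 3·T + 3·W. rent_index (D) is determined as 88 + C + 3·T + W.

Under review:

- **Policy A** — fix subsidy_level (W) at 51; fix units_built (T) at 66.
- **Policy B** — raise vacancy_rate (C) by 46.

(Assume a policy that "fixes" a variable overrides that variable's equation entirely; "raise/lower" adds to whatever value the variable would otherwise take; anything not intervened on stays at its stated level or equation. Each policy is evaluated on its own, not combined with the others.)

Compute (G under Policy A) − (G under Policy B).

Policy A (W := 51, T := 66):
  C = 25
  T = 66
  W = 51
  G = 283 + 25 + 3·66 + 3·51 = 659
Policy B (C + 46):
  C = 25 + 46 = 71
  T = 103
  W = 201 − 6·103 = -417
  G = 283 + 71 + 3·103 + 3·(-417) = -588
G: 659 − (-588) = 1247

1247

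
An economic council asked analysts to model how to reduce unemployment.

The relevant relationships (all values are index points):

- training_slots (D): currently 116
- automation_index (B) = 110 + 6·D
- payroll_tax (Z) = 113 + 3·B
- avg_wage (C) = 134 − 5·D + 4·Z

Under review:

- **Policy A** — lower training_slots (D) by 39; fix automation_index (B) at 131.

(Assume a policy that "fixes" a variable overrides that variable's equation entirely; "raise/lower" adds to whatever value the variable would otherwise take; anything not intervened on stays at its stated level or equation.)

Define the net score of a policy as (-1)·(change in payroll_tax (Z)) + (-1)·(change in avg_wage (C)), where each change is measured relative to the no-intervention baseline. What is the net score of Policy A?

9930

Baseline:
  D = 116
  B = 110 + 6·116 = 806
  Z = 113 + 3·806 = 2531
  C = 134 − 5·116 + 4·2531 = 9678
Policy A (D − 39, B := 131):
  D = 116 − 39 = 77
  B = 131
  Z = 113 + 3·131 = 506
  C = 134 − 5·77 + 4·506 = 1773
ΔZ = 506 − 2531 = -2025; ΔC = 1773 − 9678 = -7905
Score = (-1)·(-2025) + (-1)·(-7905) = 9930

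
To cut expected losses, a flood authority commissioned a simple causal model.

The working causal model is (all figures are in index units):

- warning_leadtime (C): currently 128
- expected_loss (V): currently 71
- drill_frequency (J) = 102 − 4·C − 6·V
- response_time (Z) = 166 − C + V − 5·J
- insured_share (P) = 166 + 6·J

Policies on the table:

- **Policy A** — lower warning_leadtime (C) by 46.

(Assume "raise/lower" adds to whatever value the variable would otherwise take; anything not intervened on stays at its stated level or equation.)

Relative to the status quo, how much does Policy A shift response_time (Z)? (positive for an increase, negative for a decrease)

-874

Baseline:
  C = 128
  V = 71
  J = 102 − 4·128 − 6·71 = -836
  Z = 166 − 128 + 71 − 5·(-836) = 4289
Policy A (C − 46):
  C = 128 − 46 = 82
  V = 71
  J = 102 − 4·82 − 6·71 = -652
  Z = 166 − 82 + 71 − 5·(-652) = 3415
Change in Z: 3415 − 4289 = -874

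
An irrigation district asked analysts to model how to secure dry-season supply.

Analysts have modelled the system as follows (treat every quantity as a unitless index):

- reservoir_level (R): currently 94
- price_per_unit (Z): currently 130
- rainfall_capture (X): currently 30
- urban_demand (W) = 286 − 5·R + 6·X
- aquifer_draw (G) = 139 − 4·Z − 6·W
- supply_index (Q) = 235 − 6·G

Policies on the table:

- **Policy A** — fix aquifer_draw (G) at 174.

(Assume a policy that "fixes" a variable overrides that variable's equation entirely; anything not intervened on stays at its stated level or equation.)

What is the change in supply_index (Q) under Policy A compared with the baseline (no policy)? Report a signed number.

-3186

Baseline:
  R = 94
  Z = 130
  X = 30
  W = 286 − 5·94 + 6·30 = -4
  G = 139 − 4·130 − 6·(-4) = -357
  Q = 235 − 6·(-357) = 2377
Policy A (G := 174):
  R = 94
  Z = 130
  X = 30
  W = 286 − 5·94 + 6·30 = -4
  G = 174
  Q = 235 − 6·174 = -809
Change in Q: -809 − 2377 = -3186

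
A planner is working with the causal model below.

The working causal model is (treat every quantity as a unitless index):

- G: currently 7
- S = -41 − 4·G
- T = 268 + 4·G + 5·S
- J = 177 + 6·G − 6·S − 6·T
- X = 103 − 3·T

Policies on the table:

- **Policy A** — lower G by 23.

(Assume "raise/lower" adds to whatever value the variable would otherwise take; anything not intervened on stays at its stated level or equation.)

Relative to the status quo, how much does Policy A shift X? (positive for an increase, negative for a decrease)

Baseline:
  G = 7
  S = -41 − 4·7 = -69
  T = 268 + 4·7 + 5·(-69) = -49
  X = 103 − 3·(-49) = 250
Policy A (G − 23):
  G = 7 − 23 = -16
  S = -41 − 4·(-16) = 23
  T = 268 + 4·(-16) + 5·23 = 319
  X = 103 − 3·319 = -854
Change in X: -854 − 250 = -1104

-1104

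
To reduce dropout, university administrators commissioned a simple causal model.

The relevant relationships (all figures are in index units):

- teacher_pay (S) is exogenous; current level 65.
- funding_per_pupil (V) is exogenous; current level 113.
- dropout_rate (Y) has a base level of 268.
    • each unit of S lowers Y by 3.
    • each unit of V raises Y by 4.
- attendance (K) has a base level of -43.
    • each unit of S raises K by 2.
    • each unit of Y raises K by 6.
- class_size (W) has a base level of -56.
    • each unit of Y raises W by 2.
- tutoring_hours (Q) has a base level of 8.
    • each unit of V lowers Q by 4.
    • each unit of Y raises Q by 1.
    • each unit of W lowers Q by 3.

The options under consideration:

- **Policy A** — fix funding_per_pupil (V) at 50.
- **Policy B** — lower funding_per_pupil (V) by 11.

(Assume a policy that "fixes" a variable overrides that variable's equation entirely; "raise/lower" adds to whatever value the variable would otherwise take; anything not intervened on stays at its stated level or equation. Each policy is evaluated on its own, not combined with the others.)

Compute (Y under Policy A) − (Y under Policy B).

Policy A (V := 50):
  S = 65
  V = 50
  Y = 268 − 3·65 + 4·50 = 273
Policy B (V − 11):
  S = 65
  V = 113 − 11 = 102
  Y = 268 − 3·65 + 4·102 = 481
Y: 273 − 481 = -208

-208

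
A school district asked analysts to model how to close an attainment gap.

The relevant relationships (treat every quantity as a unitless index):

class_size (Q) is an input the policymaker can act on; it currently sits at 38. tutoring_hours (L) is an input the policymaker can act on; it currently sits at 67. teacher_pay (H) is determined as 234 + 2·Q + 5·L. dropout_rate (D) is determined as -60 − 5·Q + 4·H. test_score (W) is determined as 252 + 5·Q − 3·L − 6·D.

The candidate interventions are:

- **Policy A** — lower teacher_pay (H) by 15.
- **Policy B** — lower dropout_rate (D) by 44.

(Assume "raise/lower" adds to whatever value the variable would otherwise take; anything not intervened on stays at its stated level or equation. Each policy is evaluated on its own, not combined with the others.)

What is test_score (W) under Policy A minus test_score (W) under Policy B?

96

Policy A (H − 15):
  Q = 38
  L = 67
  H = 234 + 2·38 + 5·67 (−15 from intervention) = 630
  D = -60 − 5·38 + 4·630 = 2270
  W = 252 + 5·38 − 3·67 − 6·2270 = -13379
Policy B (D − 44):
  Q = 38
  L = 67
  H = 234 + 2·38 + 5·67 = 645
  D = -60 − 5·38 + 4·645 (−44 from intervention) = 2286
  W = 252 + 5·38 − 3·67 − 6·2286 = -13475
W: -13379 − (-13475) = 96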